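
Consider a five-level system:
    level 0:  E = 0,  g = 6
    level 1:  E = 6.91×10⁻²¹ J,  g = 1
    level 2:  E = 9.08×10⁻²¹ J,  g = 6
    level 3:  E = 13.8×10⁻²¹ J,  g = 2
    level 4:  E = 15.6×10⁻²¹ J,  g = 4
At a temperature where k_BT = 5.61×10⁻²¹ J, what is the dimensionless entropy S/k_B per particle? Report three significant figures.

2.50

Eᵢ/kT = 0, 1.2317, 1.6185, 2.4599, 2.7807.
Z = Σ gᵢe^(−Eᵢ/kT) = 6·e^(−0) + 1·e^(−1.2317) + 6·e^(−1.6185) + 2·e^(−2.4599) + 4·e^(−2.7807) = 6.0000 + 0.29180 + 1.1892 + 0.17089 + 0.24798 = 7.8999.
⟨E⟩ = Σ EᵢPᵢ = 2.4103 ×10⁻²¹ J.
S/k_B = ln Z + ⟨E⟩/kT = ln(7.8999) + 2.4103/5.61 = 2.0669 + 0.42964 = 2.50.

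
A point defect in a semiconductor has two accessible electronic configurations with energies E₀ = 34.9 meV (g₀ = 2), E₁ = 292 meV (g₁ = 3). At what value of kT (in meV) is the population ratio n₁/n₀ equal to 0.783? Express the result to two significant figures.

n₁/n₀ = (g₁/g₀) exp[−(E₁−E₀)/kT] = 0.783.
⇒ (E₁−E₀)/kT = ln((3/2)/0.783) = ln(1.916) = 0.6502.
kT = 257.1 meV / 0.6502 = 400 meV.

400 meV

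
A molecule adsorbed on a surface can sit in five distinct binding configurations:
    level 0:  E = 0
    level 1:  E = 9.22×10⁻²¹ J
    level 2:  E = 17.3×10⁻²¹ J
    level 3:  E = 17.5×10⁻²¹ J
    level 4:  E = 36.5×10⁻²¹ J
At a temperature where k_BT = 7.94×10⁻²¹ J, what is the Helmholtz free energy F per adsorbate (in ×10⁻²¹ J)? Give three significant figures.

Eᵢ/kT = 0, 1.1612, 2.1788, 2.2040, 4.5970.
Z = Σ e^(−Eᵢ/kT) = e^(−0) + e^(−1.1612) + e^(−2.1788) + e^(−2.2040) + e^(−4.5970) = 1.0000 + 0.31311 + 0.11318 + 0.11036 + 0.010082 = 1.5467.
F = −kT ln Z = −7.94 × ln(1.5467) = −7.94 × 0.43612 = -3.46 ×10⁻²¹ J.

-3.46 ×10⁻²¹ J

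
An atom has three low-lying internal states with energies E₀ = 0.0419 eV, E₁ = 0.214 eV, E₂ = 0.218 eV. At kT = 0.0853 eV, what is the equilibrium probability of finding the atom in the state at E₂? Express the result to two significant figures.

Eᵢ/kT = 0.4912, 2.509, 2.556.
Z = Σ e^(−Eᵢ/kT) = e^(−0.4912) + e^(−2.509) + e^(−2.556) = 0.6119 + 0.08135 + 0.07761 = 0.7709.
P₂ = e^(−E₂/kT) / Z = 0.07761/0.7709 = 0.10.

0.10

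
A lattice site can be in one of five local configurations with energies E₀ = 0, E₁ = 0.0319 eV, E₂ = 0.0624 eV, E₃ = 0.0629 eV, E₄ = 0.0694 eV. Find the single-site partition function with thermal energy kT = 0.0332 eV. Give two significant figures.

Z = 1.8

Eᵢ/kT = 0, 0.9608, 1.880, 1.895, 2.090.
Z = Σ e^(−Eᵢ/kT) = e^(−0) + e^(−0.9608) + e^(−1.880) + e^(−1.895) + e^(−2.090) = 1.000 + 0.3826 + 0.1526 + 0.1503 + 0.1237 = 1.809.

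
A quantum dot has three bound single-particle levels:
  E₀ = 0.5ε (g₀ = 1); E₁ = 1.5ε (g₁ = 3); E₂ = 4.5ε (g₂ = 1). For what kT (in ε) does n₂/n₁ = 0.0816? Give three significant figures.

2.13 ε

n₂/n₁ = (g₂/g₁) exp[−(E₂−E₁)/kT] = 0.0816.
⇒ (E₂−E₁)/kT = ln((1/3)/0.0816) = ln(4.0850) = 1.4073.
kT = 3.0ε / 1.4073 = 2.13 ε.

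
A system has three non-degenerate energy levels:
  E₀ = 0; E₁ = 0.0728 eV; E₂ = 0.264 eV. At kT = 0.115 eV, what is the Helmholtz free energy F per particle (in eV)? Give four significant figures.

-0.05630 eV

Eᵢ/kT = 0, 0.633043, 2.29565.
Z = Σ e^(−Eᵢ/kT) = e^(−0) + e^(−0.633043) + e^(−2.29565) = 1.00000 + 0.530974 + 0.100696 = 1.63167.
F = −kT ln Z = −0.115 × ln(1.63167) = −0.115 × 0.489604 = -0.05630 eV.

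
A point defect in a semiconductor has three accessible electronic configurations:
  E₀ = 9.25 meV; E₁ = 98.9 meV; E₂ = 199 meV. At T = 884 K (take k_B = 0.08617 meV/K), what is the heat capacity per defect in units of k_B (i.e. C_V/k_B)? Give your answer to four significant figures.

k_BT = 0.08617 × 884 K = 76.1743 meV.
Eᵢ/kT = 0.121432, 1.29834, 2.61243.
Z = Σ e^(−Eᵢ/kT) = e^(−0.121432) + e^(−1.29834) + e^(−2.61243) = 0.885651 + 0.272985 + 0.0733561 = 1.23199.
⟨E⟩ = 40.4130 meV, ⟨E²⟩ = 4586.79 meV².
C_V/k_B = (⟨E²⟩ − ⟨E⟩²)/(kT)² = (4586.79 − 1633.21)/5802.52 = 0.5090.

0.5090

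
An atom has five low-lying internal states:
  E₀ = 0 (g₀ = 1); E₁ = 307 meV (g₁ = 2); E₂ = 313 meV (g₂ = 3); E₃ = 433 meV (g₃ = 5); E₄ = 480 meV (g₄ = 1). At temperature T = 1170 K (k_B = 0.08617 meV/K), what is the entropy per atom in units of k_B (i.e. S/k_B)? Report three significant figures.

1.06

k_BT = 0.08617 × 1170 K = 100.82 meV.
Eᵢ/kT = 0, 3.0450, 3.1045, 4.2948, 4.7610.
Z = Σ gᵢe^(−Eᵢ/kT) = 1·e^(−0) + 2·e^(−3.0450) + 3·e^(−3.1045) + 5·e^(−4.2948) + 1·e^(−4.7610) = 1.0000 + 0.095193 + 0.13454 + 0.068196 + 0.0085570 = 1.3065.
⟨E⟩ = Σ EᵢPᵢ = 80.346 meV.
S/k_B = ln Z + ⟨E⟩/kT = ln(1.3065) + 80.346/100.82 = 0.26735 + 0.79693 = 1.06.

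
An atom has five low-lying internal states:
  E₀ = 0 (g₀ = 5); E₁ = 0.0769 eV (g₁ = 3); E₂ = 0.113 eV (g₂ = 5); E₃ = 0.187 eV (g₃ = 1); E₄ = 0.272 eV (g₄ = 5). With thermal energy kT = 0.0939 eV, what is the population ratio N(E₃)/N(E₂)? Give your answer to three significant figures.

0.0909

n₃/n₂ = (g₃/g₂) exp[−(E₃−E₂)/kT] = (1/5) × exp(−(0.074 eV)/(0.0939 eV)) = (1/5) × exp(-0.78807) = 0.0909.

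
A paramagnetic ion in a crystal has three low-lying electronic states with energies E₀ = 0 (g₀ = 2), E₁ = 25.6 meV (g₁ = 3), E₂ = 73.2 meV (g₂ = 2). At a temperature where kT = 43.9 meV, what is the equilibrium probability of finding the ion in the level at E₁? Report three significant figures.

0.413

Eᵢ/kT = 0, 0.58314, 1.6674.
Z = Σ gᵢe^(−Eᵢ/kT) = 2·e^(−0) + 3·e^(−0.58314) + 2·e^(−1.6674) = 2.0000 + 1.6744 + 0.37747 = 4.0519.
P₁ = g₁ e^(−E₁/kT) / Z = 1.6744/4.0519 = 0.413.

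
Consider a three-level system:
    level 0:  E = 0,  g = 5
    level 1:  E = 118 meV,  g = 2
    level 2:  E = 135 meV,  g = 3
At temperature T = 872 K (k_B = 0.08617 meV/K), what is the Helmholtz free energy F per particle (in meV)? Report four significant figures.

-133.5 meV

k_BT = 0.08617 × 872 K = 75.1402 meV.
Eᵢ/kT = 0, 1.57040, 1.79664.
Z = Σ gᵢe^(−Eᵢ/kT) = 5·e^(−0) + 2·e^(−1.57040) + 3·e^(−1.79664) = 5.00000 + 0.415924 + 0.497566 = 5.91349.
F = −kT ln Z = −75.1402 × ln(5.91349) = −75.1402 × 1.77724 = -133.5 meV.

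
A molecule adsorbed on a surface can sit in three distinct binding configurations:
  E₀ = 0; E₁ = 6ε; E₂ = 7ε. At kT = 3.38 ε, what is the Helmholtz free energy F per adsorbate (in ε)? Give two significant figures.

-0.88 ε

Eᵢ/kT = 0, 1.775, 2.071.
Z = Σ e^(−Eᵢ/kT) = e^(−0) + e^(−1.775) + e^(−2.071) = 1.000 + 0.1695 + 0.1261 = 1.296.
F = −kT ln Z = −3.38 × ln(1.296) = −3.38 × 0.2593 = -0.88 ε.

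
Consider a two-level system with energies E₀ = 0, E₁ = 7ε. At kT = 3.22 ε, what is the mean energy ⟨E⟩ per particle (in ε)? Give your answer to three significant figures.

0.715 ε

Eᵢ/kT = 0, 2.1739.
Z = Σ e^(−Eᵢ/kT) = e^(−0) + e^(−2.1739) = 1.0000 + 0.11373 = 1.1137.
⟨E⟩ = Σ Eᵢ e^(−Eᵢ/kT) / Z = (0·1.0000 + 7·0.11373) / 1.1137 = 0.715 ε.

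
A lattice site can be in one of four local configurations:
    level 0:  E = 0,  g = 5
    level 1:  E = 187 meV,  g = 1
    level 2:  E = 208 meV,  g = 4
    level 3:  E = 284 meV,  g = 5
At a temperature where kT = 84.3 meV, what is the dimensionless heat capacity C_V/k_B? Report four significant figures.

0.7233

Eᵢ/kT = 0, 2.21827, 2.46738, 3.36892.
Z = Σ gᵢe^(−Eᵢ/kT) = 5·e^(−0) + 1·e^(−2.21827) + 4·e^(−2.46738) + 5·e^(−3.36892) = 5.00000 + 0.108797 + 0.339227 + 0.172134 = 5.62016.
⟨E⟩ = 24.8730 meV, ⟨E²⟩ = 5758.64 meV².
C_V/k_B = (⟨E²⟩ − ⟨E⟩²)/(kT)² = (5758.64 − 618.666)/7106.49 = 0.7233.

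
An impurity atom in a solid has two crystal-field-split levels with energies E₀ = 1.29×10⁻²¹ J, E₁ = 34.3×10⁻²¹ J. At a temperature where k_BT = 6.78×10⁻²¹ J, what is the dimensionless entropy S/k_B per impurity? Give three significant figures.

Eᵢ/kT = 0.19027, 5.0590.
Z = Σ e^(−Eᵢ/kT) = e^(−0.19027) + e^(−5.0590) = 0.82674 + 0.0063519 = 0.83309.
⟨E⟩ = Σ EᵢPᵢ = 1.5417 ×10⁻²¹ J.
S/k_B = ln Z + ⟨E⟩/kT = ln(0.83309) + 1.5417/6.78 = -0.18261 + 0.22739 = 0.0448.

0.0448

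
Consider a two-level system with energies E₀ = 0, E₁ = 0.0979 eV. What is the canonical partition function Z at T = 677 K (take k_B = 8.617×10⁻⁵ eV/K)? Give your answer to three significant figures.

Z = 1.19

k_BT = 8.617×10⁻⁵ × 677 K = 0.058337 eV.
Eᵢ/kT = 0, 1.6782.
Z = Σ e^(−Eᵢ/kT) = e^(−0) + e^(−1.6782) = 1.0000 + 0.18671 = 1.1867.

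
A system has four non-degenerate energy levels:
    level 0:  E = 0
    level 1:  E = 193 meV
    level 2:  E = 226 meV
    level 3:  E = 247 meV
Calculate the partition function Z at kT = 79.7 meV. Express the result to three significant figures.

Eᵢ/kT = 0, 2.4216, 2.8356, 3.0991.
Z = Σ e^(−Eᵢ/kT) = e^(−0) + e^(−2.4216) + e^(−2.8356) + e^(−3.0991) = 1.0000 + 0.088779 + 0.058683 + 0.045090 = 1.1926.

Z = 1.19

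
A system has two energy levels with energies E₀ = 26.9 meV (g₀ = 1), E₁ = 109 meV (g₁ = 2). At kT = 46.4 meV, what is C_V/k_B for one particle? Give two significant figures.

Eᵢ/kT = 0.5797, 2.349.
Z = Σ gᵢe^(−Eᵢ/kT) = 1·e^(−0.5797) + 2·e^(−2.349) = 0.5601 + 0.1909 = 0.7510.
⟨E⟩ = 47.77 meV, ⟨E²⟩ = 3560 meV².
C_V/k_B = (⟨E²⟩ − ⟨E⟩²)/(kT)² = (3560 − 2282)/2153 = 0.59.

0.59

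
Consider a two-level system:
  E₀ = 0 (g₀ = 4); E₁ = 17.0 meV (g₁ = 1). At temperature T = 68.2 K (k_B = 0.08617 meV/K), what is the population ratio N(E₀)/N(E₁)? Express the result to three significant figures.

k_BT = 0.08617 × 68.2 K = 5.8768 meV.
n₀/n₁ = (g₀/g₁) exp[−(E₀−E₁)/kT] = (4/1) × exp(−(-17.0 meV)/(5.8768 meV)) = (4/1) × exp(2.8927) = 72.2.

72.2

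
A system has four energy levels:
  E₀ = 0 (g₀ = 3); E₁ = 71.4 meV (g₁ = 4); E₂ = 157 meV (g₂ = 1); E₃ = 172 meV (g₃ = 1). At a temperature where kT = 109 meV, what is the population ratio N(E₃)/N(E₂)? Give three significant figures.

0.871

n₃/n₂ = (g₃/g₂) exp[−(E₃−E₂)/kT] = (1/1) × exp(−(15 meV)/(109 meV)) = (1/1) × exp(-0.13761) = 0.871.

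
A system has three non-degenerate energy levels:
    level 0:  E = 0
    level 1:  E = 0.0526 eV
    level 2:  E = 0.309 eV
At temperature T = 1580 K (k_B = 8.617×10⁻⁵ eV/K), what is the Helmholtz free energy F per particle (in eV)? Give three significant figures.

k_BT = 8.617×10⁻⁵ × 1580 K = 0.13615 eV.
Eᵢ/kT = 0, 0.38634, 2.2696.
Z = Σ e^(−Eᵢ/kT) = e^(−0) + e^(−0.38634) + e^(−2.2696) = 1.0000 + 0.67954 + 0.10335 = 1.7829.
F = −kT ln Z = −0.13615 × ln(1.7829) = −0.13615 × 0.57824 = -0.0787 eV.

-0.0787 eV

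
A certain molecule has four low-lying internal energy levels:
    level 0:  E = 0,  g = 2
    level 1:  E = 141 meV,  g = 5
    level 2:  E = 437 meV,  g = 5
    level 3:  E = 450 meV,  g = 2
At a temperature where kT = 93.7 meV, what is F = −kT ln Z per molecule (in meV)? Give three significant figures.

Eᵢ/kT = 0, 1.5048, 4.6638, 4.8026.
Z = Σ gᵢe^(−Eᵢ/kT) = 2·e^(−0) + 5·e^(−1.5048) + 5·e^(−4.6638) + 2·e^(−4.8026) = 2.0000 + 1.1103 + 0.047153 + 0.016417 = 3.1739.
F = −kT ln Z = −93.7 × ln(3.1739) = −93.7 × 1.1550 = -108 meV.

-108 meV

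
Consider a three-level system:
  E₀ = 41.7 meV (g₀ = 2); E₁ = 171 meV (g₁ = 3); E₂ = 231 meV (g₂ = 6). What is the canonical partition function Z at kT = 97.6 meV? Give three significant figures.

Z = 2.39

Eᵢ/kT = 0.42725, 1.7520, 2.3668.
Z = Σ gᵢe^(−Eᵢ/kT) = 2·e^(−0.42725) + 3·e^(−1.7520) + 6·e^(−2.3668) = 1.3046 + 0.52028 + 0.56268 = 2.3876.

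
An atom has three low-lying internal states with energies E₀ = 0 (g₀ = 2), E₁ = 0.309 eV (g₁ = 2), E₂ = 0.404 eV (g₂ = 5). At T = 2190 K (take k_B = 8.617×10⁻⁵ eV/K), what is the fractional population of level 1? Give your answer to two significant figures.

0.13

k_BT = 8.617×10⁻⁵ × 2190 K = 0.1887 eV.
Eᵢ/kT = 0, 1.638, 2.141.
Z = Σ gᵢe^(−Eᵢ/kT) = 2·e^(−0) + 2·e^(−1.638) + 5·e^(−2.141) = 2.000 + 0.3887 + 0.5877 = 2.976.
P₁ = g₁ e^(−E₁/kT) / Z = 0.3887/2.976 = 0.13.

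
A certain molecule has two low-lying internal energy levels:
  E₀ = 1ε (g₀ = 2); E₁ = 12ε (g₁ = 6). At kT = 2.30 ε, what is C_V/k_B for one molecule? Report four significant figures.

0.5468

Eᵢ/kT = 0.434783, 5.21739.
Z = Σ gᵢe^(−Eᵢ/kT) = 2·e^(−0.434783) + 6·e^(−5.21739) = 1.29481 + 0.0325288 = 1.32734.
⟨E⟩ = 1.26957 ε, ⟨E²⟩ = 4.50447 ε².
C_V/k_B = (⟨E²⟩ − ⟨E⟩²)/(kT)² = (4.50447 − 1.61181)/5.29000 = 0.5468.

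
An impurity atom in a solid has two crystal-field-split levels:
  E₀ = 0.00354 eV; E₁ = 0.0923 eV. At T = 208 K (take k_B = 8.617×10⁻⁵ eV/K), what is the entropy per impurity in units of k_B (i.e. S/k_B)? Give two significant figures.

k_BT = 8.617×10⁻⁵ × 208 K = 0.01792 eV.
Eᵢ/kT = 0.1975, 5.151.
Z = Σ e^(−Eᵢ/kT) = e^(−0.1975) + e^(−5.151) = 0.8208 + 0.005794 = 0.8266.
⟨E⟩ = Σ EᵢPᵢ = 0.004162 eV.
S/k_B = ln Z + ⟨E⟩/kT = ln(0.8266) + 0.004162/0.01792 = -0.1904 + 0.2323 = 0.042.

0.042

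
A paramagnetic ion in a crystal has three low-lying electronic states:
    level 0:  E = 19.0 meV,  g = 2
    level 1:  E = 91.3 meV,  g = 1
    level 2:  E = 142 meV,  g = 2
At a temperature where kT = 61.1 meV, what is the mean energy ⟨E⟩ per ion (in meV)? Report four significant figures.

40.37 meV

Eᵢ/kT = 0.310966, 1.49427, 2.32406.
Z = Σ gᵢe^(−Eᵢ/kT) = 2·e^(−0.310966) + 1·e^(−1.49427) + 2·e^(−2.32406) = 1.46548 + 0.224412 + 0.195751 = 1.88564.
⟨E⟩ = Σ Eᵢ gᵢe^(−Eᵢ/kT) / Z = (19.0·1.46548 + 91.3·0.224412 + 142·0.195751) / 1.88564 = 40.37 meV.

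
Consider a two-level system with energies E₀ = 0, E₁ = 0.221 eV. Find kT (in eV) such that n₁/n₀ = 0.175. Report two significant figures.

0.13 eV

n₁/n₀ = exp[−(E₁−E₀)/kT] = 0.175.
⇒ (E₁−E₀)/kT = ln(1/0.175) = ln(5.714) = 1.743.
kT = 0.221 eV / 1.743 = 0.13 eV.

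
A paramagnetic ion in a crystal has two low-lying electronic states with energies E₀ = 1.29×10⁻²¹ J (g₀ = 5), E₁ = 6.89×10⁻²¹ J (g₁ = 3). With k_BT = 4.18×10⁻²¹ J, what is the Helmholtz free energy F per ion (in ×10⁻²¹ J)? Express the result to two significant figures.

-6.0 ×10⁻²¹ J

Eᵢ/kT = 0.3086, 1.648.
Z = Σ gᵢe^(−Eᵢ/kT) = 5·e^(−0.3086) + 3·e^(−1.648) = 3.672 + 0.5773 = 4.249.
F = −kT ln Z = −4.18 × ln(4.249) = −4.18 × 1.447 = -6.0 ×10⁻²¹ J.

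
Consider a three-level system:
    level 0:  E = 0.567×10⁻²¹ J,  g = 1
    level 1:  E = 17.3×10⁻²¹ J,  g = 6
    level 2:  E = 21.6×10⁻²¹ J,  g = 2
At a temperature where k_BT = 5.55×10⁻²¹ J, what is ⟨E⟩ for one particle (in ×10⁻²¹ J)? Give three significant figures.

4.95 ×10⁻²¹ J

Eᵢ/kT = 0.10216, 3.1171, 3.8919.
Z = Σ gᵢe^(−Eᵢ/kT) = 1·e^(−0.10216) + 6·e^(−3.1171) + 2·e^(−3.8919) = 0.90289 + 0.26571 + 0.040813 = 1.2094.
⟨E⟩ = Σ Eᵢ gᵢe^(−Eᵢ/kT) / Z = (0.567·0.90289 + 17.3·0.26571 + 21.6·0.040813) / 1.2094 = 4.95 ×10⁻²¹ J.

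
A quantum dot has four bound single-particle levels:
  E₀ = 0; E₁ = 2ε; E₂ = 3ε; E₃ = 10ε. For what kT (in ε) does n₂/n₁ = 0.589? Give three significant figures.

1.89 ε

n₂/n₁ = exp[−(E₂−E₁)/kT] = 0.589.
⇒ (E₂−E₁)/kT = ln(1/0.589) = ln(1.6978) = 0.52933.
kT = 1ε / 0.52933 = 1.89 ε.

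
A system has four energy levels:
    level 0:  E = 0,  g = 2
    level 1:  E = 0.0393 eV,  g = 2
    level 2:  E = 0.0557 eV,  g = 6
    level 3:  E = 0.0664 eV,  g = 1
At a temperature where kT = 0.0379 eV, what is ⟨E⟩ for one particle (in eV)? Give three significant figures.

Eᵢ/kT = 0, 1.0369, 1.4697, 1.7520.
Z = Σ gᵢe^(−Eᵢ/kT) = 2·e^(−0) + 2·e^(−1.0369) + 6·e^(−1.4697) + 1·e^(−1.7520) = 2.0000 + 0.70910 + 1.3800 + 0.17343 = 4.2625.
⟨E⟩ = Σ Eᵢ gᵢe^(−Eᵢ/kT) / Z = (0·2.0000 + 0.0393·0.70910 + 0.0557·1.3800 + 0.0664·0.17343) / 4.2625 = 0.0273 eV.

0.0273 eV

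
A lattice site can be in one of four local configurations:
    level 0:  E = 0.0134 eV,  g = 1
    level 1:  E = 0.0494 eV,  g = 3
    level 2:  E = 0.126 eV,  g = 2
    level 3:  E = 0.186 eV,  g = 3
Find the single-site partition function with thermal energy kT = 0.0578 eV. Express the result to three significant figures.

Eᵢ/kT = 0.23183, 0.85467, 2.1799, 3.2180.
Z = Σ gᵢe^(−Eᵢ/kT) = 1·e^(−0.23183) + 3·e^(−0.85467) + 2·e^(−2.1799) + 3·e^(−3.2180) = 0.79308 + 1.2763 + 0.22611 + 0.12011 = 2.4156.

Z = 2.42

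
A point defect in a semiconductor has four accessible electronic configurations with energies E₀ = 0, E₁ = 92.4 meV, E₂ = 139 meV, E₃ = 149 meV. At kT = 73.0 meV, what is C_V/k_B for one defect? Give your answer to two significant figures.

0.65

Eᵢ/kT = 0, 1.266, 1.904, 2.041.
Z = Σ e^(−Eᵢ/kT) = e^(−0) + e^(−1.266) + e^(−1.904) + e^(−2.041) = 1.000 + 0.2820 + 0.1490 + 0.1299 = 1.561.
⟨E⟩ = 42.36 meV, ⟨E²⟩ = 5234 meV².
C_V/k_B = (⟨E²⟩ − ⟨E⟩²)/(kT)² = (5234 − 1794)/5329 = 0.65.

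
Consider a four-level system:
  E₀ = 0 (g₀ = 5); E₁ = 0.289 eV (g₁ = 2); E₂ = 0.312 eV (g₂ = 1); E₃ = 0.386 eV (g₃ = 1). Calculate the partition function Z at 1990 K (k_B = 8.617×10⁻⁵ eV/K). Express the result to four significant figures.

k_BT = 8.617×10⁻⁵ × 1990 K = 0.171478 eV.
Eᵢ/kT = 0, 1.68535, 1.81948, 2.25102.
Z = Σ gᵢe^(−Eᵢ/kT) = 5·e^(−0) + 2·e^(−1.68535) + 1·e^(−1.81948) + 1·e^(−2.25102) = 5.00000 + 0.370759 + 0.162110 + 0.105292 = 5.63816.

Z = 5.638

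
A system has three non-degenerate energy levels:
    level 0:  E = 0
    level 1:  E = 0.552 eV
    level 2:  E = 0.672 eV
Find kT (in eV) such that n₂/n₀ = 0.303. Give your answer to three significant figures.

n₂/n₀ = exp[−(E₂−E₀)/kT] = 0.303.
⇒ (E₂−E₀)/kT = ln(1/0.303) = ln(3.3003) = 1.1940.
kT = 0.672 eV / 1.1940 = 0.563 eV.

0.563 eV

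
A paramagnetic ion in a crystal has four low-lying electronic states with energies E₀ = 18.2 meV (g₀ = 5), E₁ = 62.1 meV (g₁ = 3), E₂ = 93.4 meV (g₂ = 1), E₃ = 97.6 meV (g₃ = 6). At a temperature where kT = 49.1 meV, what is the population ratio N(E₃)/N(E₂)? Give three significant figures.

n₃/n₂ = (g₃/g₂) exp[−(E₃−E₂)/kT] = (6/1) × exp(−(4.2 meV)/(49.1 meV)) = (6/1) × exp(-0.085540) = 5.51.

5.51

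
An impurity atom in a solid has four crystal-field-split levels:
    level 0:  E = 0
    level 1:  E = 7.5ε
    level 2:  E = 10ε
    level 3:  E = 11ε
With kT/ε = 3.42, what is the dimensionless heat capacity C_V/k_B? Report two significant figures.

0.98

Eᵢ/kT = 0, 2.193, 2.924, 3.216.
Z = Σ e^(−Eᵢ/kT) = e^(−0) + e^(−2.193) + e^(−2.924) + e^(−3.216) = 1.000 + 0.1116 + 0.05372 + 0.04012 = 1.205.
⟨E⟩ = 1.507 ε, ⟨E²⟩ = 13.70 ε².
C_V/k_B = (⟨E²⟩ − ⟨E⟩²)/(kT)² = (13.70 − 2.271)/11.70 = 0.98.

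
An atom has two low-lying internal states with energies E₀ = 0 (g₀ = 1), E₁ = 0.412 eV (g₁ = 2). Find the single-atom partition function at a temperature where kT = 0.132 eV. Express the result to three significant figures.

Z = 1.09

Eᵢ/kT = 0, 3.1212.
Z = Σ gᵢe^(−Eᵢ/kT) = 1·e^(−0) + 2·e^(−3.1212) = 1.0000 + 0.088208 = 1.0882.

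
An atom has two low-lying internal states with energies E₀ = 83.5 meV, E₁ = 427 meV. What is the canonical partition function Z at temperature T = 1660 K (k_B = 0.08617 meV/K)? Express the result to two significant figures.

k_BT = 0.08617 × 1660 K = 143.0 meV.
Eᵢ/kT = 0.5839, 2.986.
Z = Σ e^(−Eᵢ/kT) = e^(−0.5839) + e^(−2.986) = 0.5577 + 0.05049 = 0.6082.

Z = 0.61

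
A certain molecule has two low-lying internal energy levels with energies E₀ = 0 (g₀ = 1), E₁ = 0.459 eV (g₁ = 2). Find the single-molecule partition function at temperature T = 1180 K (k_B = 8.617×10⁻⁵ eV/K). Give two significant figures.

Z = 1.0

k_BT = 8.617×10⁻⁵ × 1180 K = 0.1017 eV.
Eᵢ/kT = 0, 4.513.
Z = Σ gᵢe^(−Eᵢ/kT) = 1·e^(−0) + 2·e^(−4.513) = 1.000 + 0.02193 = 1.022.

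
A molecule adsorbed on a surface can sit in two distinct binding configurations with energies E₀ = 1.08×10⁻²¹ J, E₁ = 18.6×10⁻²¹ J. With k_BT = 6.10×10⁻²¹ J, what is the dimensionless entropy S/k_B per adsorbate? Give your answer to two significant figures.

Eᵢ/kT = 0.1770, 3.049.
Z = Σ e^(−Eᵢ/kT) = e^(−0.1770) + e^(−3.049) = 0.8378 + 0.04741 = 0.8852.
⟨E⟩ = Σ EᵢPᵢ = 2.018 ×10⁻²¹ J.
S/k_B = ln Z + ⟨E⟩/kT = ln(0.8852) + 2.018/6.10 = -0.1219 + 0.3308 = 0.21.

0.21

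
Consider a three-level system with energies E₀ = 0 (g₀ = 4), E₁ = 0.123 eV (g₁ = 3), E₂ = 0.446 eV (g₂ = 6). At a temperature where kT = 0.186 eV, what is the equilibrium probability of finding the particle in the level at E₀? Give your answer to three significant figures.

0.656

Eᵢ/kT = 0, 0.66129, 2.3978.
Z = Σ gᵢe^(−Eᵢ/kT) = 4·e^(−0) + 3·e^(−0.66129) + 6·e^(−2.3978) = 4.0000 + 1.5486 + 0.54551 = 6.0941.
P₀ = g₀ e^(−E₀/kT) / Z = 4.0000/6.0941 = 0.656.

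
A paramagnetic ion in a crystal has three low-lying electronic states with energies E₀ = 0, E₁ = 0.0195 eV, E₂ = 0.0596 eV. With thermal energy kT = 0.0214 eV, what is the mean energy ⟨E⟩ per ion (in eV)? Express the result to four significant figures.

Eᵢ/kT = 0, 0.911215, 2.78505.
Z = Σ e^(−Eᵢ/kT) = e^(−0) + e^(−0.911215) + e^(−2.78505) = 1.00000 + 0.402035 + 0.0617260 = 1.46376.
⟨E⟩ = Σ Eᵢ e^(−Eᵢ/kT) / Z = (0·1.00000 + 0.0195·0.402035 + 0.0596·0.0617260) / 1.46376 = 0.007869 eV.

0.007869 eV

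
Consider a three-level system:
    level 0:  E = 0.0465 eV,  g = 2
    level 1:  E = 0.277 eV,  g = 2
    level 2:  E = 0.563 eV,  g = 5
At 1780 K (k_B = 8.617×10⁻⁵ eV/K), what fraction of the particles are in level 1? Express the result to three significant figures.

k_BT = 8.617×10⁻⁵ × 1780 K = 0.15338 eV.
Eᵢ/kT = 0.30317, 1.8060, 3.6706.
Z = Σ gᵢe^(−Eᵢ/kT) = 2·e^(−0.30317) + 2·e^(−1.8060) + 5·e^(−3.6706) = 1.4769 + 0.32862 + 0.12731 = 1.9328.
P₁ = g₁ e^(−E₁/kT) / Z = 0.32862/1.9328 = 0.170.

0.170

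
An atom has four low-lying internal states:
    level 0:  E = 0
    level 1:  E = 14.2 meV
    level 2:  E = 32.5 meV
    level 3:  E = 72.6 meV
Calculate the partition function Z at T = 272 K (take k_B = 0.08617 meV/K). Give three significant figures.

k_BT = 0.08617 × 272 K = 23.438 meV.
Eᵢ/kT = 0, 0.60585, 1.3866, 3.0975.
Z = Σ e^(−Eᵢ/kT) = e^(−0) + e^(−0.60585) + e^(−1.3866) + e^(−3.0975) = 1.0000 + 0.54561 + 0.24992 + 0.045162 = 1.8407.

Z = 1.84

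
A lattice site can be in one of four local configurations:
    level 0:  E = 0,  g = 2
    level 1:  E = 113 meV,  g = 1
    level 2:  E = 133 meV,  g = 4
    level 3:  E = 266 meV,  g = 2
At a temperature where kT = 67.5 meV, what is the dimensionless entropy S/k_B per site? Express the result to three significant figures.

Eᵢ/kT = 0, 1.6741, 1.9704, 3.9407.
Z = Σ gᵢe^(−Eᵢ/kT) = 2·e^(−0) + 1·e^(−1.6741) + 4·e^(−1.9704) + 2·e^(−3.9407) = 2.0000 + 0.18748 + 0.55760 + 0.038869 = 2.7839.
⟨E⟩ = Σ EᵢPᵢ = 37.963 meV.
S/k_B = ln Z + ⟨E⟩/kT = ln(2.7839) + 37.963/67.5 = 1.0239 + 0.56241 = 1.59.

1.59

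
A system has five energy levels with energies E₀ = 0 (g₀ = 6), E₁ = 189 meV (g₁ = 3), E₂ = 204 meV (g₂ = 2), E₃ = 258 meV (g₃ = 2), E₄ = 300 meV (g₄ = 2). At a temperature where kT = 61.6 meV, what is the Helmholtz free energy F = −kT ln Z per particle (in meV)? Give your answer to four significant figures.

-113.0 meV

Eᵢ/kT = 0, 3.06818, 3.31169, 4.18831, 4.87013.
Z = Σ gᵢe^(−Eᵢ/kT) = 6·e^(−0) + 3·e^(−3.06818) + 2·e^(−3.31169) + 2·e^(−4.18831) + 2·e^(−4.87013) = 6.00000 + 0.139517 + 0.0729090 + 0.0303438 + 0.0153447 = 6.25811.
F = −kT ln Z = −61.6 × ln(6.25811) = −61.6 × 1.83388 = -113.0 meV.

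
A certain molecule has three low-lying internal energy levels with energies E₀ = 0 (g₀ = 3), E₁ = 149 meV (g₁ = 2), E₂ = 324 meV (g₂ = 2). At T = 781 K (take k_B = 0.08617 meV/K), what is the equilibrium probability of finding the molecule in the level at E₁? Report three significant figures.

0.0676

k_BT = 0.08617 × 781 K = 67.299 meV.
Eᵢ/kT = 0, 2.2140, 4.8143.
Z = Σ gᵢe^(−Eᵢ/kT) = 3·e^(−0) + 2·e^(−2.2140) + 2·e^(−4.8143) = 3.0000 + 0.21853 + 0.016226 = 3.2348.
P₁ = g₁ e^(−E₁/kT) / Z = 0.21853/3.2348 = 0.0676.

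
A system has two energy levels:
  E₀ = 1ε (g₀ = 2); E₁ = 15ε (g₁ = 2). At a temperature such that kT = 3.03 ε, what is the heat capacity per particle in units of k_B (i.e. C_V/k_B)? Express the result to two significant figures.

0.21

Eᵢ/kT = 0.3300, 4.950.
Z = Σ gᵢe^(−Eᵢ/kT) = 2·e^(−0.3300) + 2·e^(−4.950) = 1.438 + 0.01417 = 1.452.
⟨E⟩ = 1.137 ε, ⟨E²⟩ = 3.186 ε².
C_V/k_B = (⟨E²⟩ − ⟨E⟩²)/(kT)² = (3.186 − 1.293)/9.181 = 0.21.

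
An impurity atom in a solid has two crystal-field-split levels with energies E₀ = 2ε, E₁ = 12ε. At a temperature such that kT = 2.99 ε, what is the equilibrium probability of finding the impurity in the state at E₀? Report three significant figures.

Eᵢ/kT = 0.66890, 4.0134.
Z = Σ e^(−Eᵢ/kT) = e^(−0.66890) + e^(−4.0134) = 0.51227 + 0.018072 = 0.53034.
P₀ = e^(−E₀/kT) / Z = 0.51227/0.53034 = 0.966.

0.966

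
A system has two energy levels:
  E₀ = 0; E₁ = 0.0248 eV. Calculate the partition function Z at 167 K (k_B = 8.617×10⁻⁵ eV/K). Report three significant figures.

k_BT = 8.617×10⁻⁵ × 167 K = 0.014390 eV.
Eᵢ/kT = 0, 1.7234.
Z = Σ e^(−Eᵢ/kT) = e^(−0) + e^(−1.7234) = 1.0000 + 0.17846 = 1.1785.

Z = 1.18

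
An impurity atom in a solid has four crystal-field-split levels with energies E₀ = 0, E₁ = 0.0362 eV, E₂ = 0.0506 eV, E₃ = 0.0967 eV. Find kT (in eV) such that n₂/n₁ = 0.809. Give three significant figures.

0.0679 eV

n₂/n₁ = exp[−(E₂−E₁)/kT] = 0.809.
⇒ (E₂−E₁)/kT = ln(1/0.809) = ln(1.2361) = 0.21196.
kT = 0.0144 eV / 0.21196 = 0.0679 eV.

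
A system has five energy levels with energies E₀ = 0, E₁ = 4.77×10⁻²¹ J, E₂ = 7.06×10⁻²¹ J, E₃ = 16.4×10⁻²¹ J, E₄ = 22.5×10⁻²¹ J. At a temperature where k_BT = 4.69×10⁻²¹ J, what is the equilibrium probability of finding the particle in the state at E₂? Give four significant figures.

Eᵢ/kT = 0, 1.01706, 1.50533, 3.49680, 4.79744.
Z = Σ e^(−Eᵢ/kT) = e^(−0) + e^(−1.01706) + e^(−1.50533) + e^(−3.49680) + e^(−4.79744) = 1.00000 + 0.361657 + 0.221944 + 0.0302942 + 0.00825084 = 1.62215.
P₂ = e^(−E₂/kT) / Z = 0.221944/1.62215 = 0.1368.

0.1368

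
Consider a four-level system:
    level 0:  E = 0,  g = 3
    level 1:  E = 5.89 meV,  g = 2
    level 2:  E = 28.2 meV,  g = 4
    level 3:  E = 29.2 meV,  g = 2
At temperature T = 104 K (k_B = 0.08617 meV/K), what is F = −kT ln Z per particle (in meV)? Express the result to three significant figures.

-13.0 meV

k_BT = 0.08617 × 104 K = 8.9617 meV.
Eᵢ/kT = 0, 0.65724, 3.1467, 3.2583.
Z = Σ gᵢe^(−Eᵢ/kT) = 3·e^(−0) + 2·e^(−0.65724) + 4·e^(−3.1467) + 2·e^(−3.2583) = 3.0000 + 1.0366 + 0.17198 + 0.076907 = 4.2855.
F = −kT ln Z = −8.9617 × ln(4.2855) = −8.9617 × 1.4552 = -13.0 meV.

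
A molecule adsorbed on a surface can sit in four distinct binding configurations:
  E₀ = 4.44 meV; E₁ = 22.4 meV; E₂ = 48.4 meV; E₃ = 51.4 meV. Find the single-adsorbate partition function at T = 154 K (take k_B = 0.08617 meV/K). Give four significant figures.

Z = 0.9474

k_BT = 0.08617 × 154 K = 13.2702 meV.
Eᵢ/kT = 0.334584, 1.68799, 3.64727, 3.87334.
Z = Σ e^(−Eᵢ/kT) = e^(−0.334584) + e^(−1.68799) + e^(−3.64727) + e^(−3.87334) = 0.715636 + 0.184891 + 0.0260622 + 0.0207888 = 0.947378.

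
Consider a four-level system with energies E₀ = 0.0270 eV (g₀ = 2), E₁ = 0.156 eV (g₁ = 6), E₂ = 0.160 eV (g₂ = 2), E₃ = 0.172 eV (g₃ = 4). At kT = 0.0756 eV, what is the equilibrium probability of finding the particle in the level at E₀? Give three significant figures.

0.497

Eᵢ/kT = 0.35714, 2.0635, 2.1164, 2.2751.
Z = Σ gᵢe^(−Eᵢ/kT) = 2·e^(−0.35714) + 6·e^(−2.0635) + 2·e^(−2.1164) + 4·e^(−2.2751) = 1.3993 + 0.76205 + 0.24093 + 0.41115 = 2.8134.
P₀ = g₀ e^(−E₀/kT) / Z = 1.3993/2.8134 = 0.497.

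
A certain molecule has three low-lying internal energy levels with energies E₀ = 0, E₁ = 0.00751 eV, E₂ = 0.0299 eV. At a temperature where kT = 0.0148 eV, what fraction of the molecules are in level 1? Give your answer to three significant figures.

Eᵢ/kT = 0, 0.50743, 2.0203.
Z = Σ e^(−Eᵢ/kT) = e^(−0) + e^(−0.50743) + e^(−2.0203) = 1.0000 + 0.60204 + 0.13262 = 1.7347.
P₁ = e^(−E₁/kT) / Z = 0.60204/1.7347 = 0.347.

0.347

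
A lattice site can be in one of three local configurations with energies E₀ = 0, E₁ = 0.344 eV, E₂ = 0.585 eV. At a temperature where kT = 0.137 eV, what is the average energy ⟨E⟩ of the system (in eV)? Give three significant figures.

0.0330 eV

Eᵢ/kT = 0, 2.5109, 4.2701.
Z = Σ e^(−Eᵢ/kT) = e^(−0) + e^(−2.5109) + e^(−4.2701) = 1.0000 + 0.081195 + 0.013980 = 1.0952.
⟨E⟩ = Σ Eᵢ e^(−Eᵢ/kT) / Z = (0·1.0000 + 0.344·0.081195 + 0.585·0.013980) / 1.0952 = 0.0330 eV.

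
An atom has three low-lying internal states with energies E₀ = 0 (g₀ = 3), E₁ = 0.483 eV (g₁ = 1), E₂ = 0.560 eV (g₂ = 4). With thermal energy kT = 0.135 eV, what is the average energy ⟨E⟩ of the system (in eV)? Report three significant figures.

Eᵢ/kT = 0, 3.5778, 4.1481.
Z = Σ gᵢe^(−Eᵢ/kT) = 3·e^(−0) + 1·e^(−3.5778) + 4·e^(−4.1481) = 3.0000 + 0.027937 + 0.063178 = 3.0911.
⟨E⟩ = Σ Eᵢ gᵢe^(−Eᵢ/kT) / Z = (0·3.0000 + 0.483·0.027937 + 0.560·0.063178) / 3.0911 = 0.0158 eV.

0.0158 eV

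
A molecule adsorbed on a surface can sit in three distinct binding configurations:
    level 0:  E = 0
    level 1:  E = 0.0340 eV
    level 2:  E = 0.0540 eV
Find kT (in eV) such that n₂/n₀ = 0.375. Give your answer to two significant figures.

0.055 eV

n₂/n₀ = exp[−(E₂−E₀)/kT] = 0.375.
⇒ (E₂−E₀)/kT = ln(1/0.375) = ln(2.667) = 0.9810.
kT = 0.0540 eV / 0.9810 = 0.055 eV.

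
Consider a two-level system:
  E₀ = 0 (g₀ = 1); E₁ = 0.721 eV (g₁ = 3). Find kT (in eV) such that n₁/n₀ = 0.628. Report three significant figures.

n₁/n₀ = (g₁/g₀) exp[−(E₁−E₀)/kT] = 0.628.
⇒ (E₁−E₀)/kT = ln((3/1)/0.628) = ln(4.7771) = 1.5638.
kT = 0.721 eV / 1.5638 = 0.461 eV.

0.461 eV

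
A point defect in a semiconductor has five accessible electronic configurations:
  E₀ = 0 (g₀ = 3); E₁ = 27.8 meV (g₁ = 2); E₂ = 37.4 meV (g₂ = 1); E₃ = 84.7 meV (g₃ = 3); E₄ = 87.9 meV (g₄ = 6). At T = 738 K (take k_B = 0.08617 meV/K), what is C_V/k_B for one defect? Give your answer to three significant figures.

k_BT = 0.08617 × 738 K = 63.593 meV.
Eᵢ/kT = 0, 0.43716, 0.58812, 1.3319, 1.3822.
Z = Σ gᵢe^(−Eᵢ/kT) = 3·e^(−0) + 2·e^(−0.43716) + 1·e^(−0.58812) + 3·e^(−1.3319) + 6·e^(−1.3822) = 3.0000 + 1.2917 + 0.55537 + 0.79193 + 1.5062 = 7.1452.
⟨E⟩ = 35.849 meV, ⟨E²⟩ = 2672.3 meV².
C_V/k_B = (⟨E²⟩ − ⟨E⟩²)/(kT)² = (2672.3 − 1285.2)/4044.1 = 0.343.

0.343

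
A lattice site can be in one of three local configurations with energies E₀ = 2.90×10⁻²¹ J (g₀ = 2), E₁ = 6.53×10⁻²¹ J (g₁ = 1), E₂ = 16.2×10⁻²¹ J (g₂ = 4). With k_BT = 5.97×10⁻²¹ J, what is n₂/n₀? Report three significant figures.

0.216

n₂/n₀ = (g₂/g₀) exp[−(E₂−E₀)/kT] = (4/2) × exp(−(13.30 ×10⁻²¹ J)/(5.97 ×10⁻²¹ J)) = (4/2) × exp(-2.2278) = 0.216.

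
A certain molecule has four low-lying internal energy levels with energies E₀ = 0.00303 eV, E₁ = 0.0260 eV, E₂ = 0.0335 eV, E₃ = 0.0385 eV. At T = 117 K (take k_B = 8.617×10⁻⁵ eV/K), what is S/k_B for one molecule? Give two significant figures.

0.58

k_BT = 8.617×10⁻⁵ × 117 K = 0.01008 eV.
Eᵢ/kT = 0.3006, 2.579, 3.323, 3.819.
Z = Σ e^(−Eᵢ/kT) = e^(−0.3006) + e^(−2.579) + e^(−3.323) + e^(−3.819) = 0.7404 + 0.07585 + 0.03604 + 0.02195 = 0.8742.
⟨E⟩ = Σ EᵢPᵢ = 0.007170 eV.
S/k_B = ln Z + ⟨E⟩/kT = ln(0.8742) + 0.007170/0.01008 = -0.1344 + 0.7113 = 0.58.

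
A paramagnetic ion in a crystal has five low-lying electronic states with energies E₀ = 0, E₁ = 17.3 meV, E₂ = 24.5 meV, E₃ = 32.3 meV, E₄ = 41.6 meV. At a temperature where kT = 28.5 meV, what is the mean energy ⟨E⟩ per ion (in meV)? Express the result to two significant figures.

Eᵢ/kT = 0, 0.6070, 0.8596, 1.133, 1.460.
Z = Σ e^(−Eᵢ/kT) = e^(−0) + e^(−0.6070) + e^(−0.8596) + e^(−1.133) + e^(−1.460) = 1.000 + 0.5450 + 0.4233 + 0.3221 + 0.2322 = 2.523.
⟨E⟩ = Σ Eᵢ e^(−Eᵢ/kT) / Z = (0·1.000 + 17.3·0.5450 + 24.5·0.4233 + 32.3·0.3221 + 41.6·0.2322) / 2.523 = 16 meV.

16 meV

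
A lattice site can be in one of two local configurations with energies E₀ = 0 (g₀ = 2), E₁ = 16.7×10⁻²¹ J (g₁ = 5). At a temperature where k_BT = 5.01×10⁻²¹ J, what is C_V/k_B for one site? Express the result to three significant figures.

0.835

Eᵢ/kT = 0, 3.3333.
Z = Σ gᵢe^(−Eᵢ/kT) = 2·e^(−0) + 5·e^(−3.3333) = 2.0000 + 0.17838 = 2.1784.
⟨E⟩ = 1.3675, ⟨E²⟩ = 22.837.
C_V/k_B = (⟨E²⟩ − ⟨E⟩²)/(kT)² = (22.837 − 1.8701)/25.100 = 0.835.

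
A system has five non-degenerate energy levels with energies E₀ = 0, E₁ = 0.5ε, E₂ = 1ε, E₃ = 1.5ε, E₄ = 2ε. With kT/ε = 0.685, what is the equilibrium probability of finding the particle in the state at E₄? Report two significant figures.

0.029

Eᵢ/kT = 0, 0.7299, 1.460, 2.190, 2.920.
Z = Σ e^(−Eᵢ/kT) = e^(−0) + e^(−0.7299) + e^(−1.460) + e^(−2.190) + e^(−2.920) = 1.000 + 0.4820 + 0.2322 + 0.1119 + 0.05393 = 1.880.
P₄ = e^(−E₄/kT) / Z = 0.05393/1.880 = 0.029.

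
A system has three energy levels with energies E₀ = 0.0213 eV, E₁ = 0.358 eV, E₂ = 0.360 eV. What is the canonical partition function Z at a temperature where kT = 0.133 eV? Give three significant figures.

Eᵢ/kT = 0.16015, 2.6917, 2.7068.
Z = Σ e^(−Eᵢ/kT) = e^(−0.16015) + e^(−2.6917) + e^(−2.7068) = 0.85202 + 0.067766 + 0.066750 = 0.98654.

Z = 0.987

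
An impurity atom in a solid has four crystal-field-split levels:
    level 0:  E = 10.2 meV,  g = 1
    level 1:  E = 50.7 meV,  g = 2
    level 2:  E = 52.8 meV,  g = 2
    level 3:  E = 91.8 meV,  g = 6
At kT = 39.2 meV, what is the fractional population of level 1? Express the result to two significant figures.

Eᵢ/kT = 0.2602, 1.293, 1.347, 2.342.
Z = Σ gᵢe^(−Eᵢ/kT) = 1·e^(−0.2602) + 2·e^(−1.293) + 2·e^(−1.347) + 6·e^(−2.342) = 0.7709 + 0.5489 + 0.5200 + 0.5768 = 2.417.
P₁ = g₁ e^(−E₁/kT) / Z = 0.5489/2.417 = 0.23.

0.23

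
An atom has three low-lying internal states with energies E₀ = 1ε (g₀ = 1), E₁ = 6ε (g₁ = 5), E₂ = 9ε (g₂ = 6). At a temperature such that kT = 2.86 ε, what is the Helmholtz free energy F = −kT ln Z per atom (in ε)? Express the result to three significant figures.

-1.30 ε

Eᵢ/kT = 0.34965, 2.0979, 3.1469.
Z = Σ gᵢe^(−Eᵢ/kT) = 1·e^(−0.34965) + 5·e^(−2.0979) + 6·e^(−3.1469) = 0.70493 + 0.61357 + 0.25791 = 1.5764.
F = −kT ln Z = −2.86 × ln(1.5764) = −2.86 × 0.45514 = -1.30 ε.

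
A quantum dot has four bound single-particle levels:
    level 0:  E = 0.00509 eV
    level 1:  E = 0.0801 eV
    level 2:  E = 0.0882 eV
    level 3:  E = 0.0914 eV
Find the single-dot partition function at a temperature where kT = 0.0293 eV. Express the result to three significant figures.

Eᵢ/kT = 0.17372, 2.7338, 3.0102, 3.1195.
Z = Σ e^(−Eᵢ/kT) = e^(−0.17372) + e^(−2.7338) + e^(−3.0102) + e^(−3.1195) = 0.84053 + 0.064972 + 0.049282 + 0.044179 = 0.99896.

Z = 0.999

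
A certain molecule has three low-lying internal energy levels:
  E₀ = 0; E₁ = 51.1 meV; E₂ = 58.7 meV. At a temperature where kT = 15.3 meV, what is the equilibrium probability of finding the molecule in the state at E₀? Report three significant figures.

0.946

Eᵢ/kT = 0, 3.3399, 3.8366.
Z = Σ e^(−Eᵢ/kT) = e^(−0) + e^(−3.3399) + e^(−3.8366) = 1.0000 + 0.035441 + 0.021567 = 1.0570.
P₀ = e^(−E₀/kT) / Z = 1.0000/1.0570 = 0.946.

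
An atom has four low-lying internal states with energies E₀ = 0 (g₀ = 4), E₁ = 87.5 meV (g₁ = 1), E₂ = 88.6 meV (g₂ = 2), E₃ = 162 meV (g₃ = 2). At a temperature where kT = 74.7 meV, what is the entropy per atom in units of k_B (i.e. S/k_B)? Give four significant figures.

1.946

Eᵢ/kT = 0, 1.17135, 1.18608, 2.16867.
Z = Σ gᵢe^(−Eᵢ/kT) = 4·e^(−0) + 1·e^(−1.17135) + 2·e^(−1.18608) + 2·e^(−2.16867) = 4.00000 + 0.309948 + 0.610832 + 0.228659 = 5.14944.
⟨E⟩ = Σ EᵢPᵢ = 22.9701 meV.
S/k_B = ln Z + ⟨E⟩/kT = ln(5.14944) + 22.9701/74.7 = 1.63889 + 0.307498 = 1.946.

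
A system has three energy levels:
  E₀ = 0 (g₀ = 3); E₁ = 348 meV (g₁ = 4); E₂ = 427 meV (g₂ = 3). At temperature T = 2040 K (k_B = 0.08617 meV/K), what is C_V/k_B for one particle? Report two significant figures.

0.77

k_BT = 0.08617 × 2040 K = 175.8 meV.
Eᵢ/kT = 0, 1.980, 2.429.
Z = Σ gᵢe^(−Eᵢ/kT) = 3·e^(−0) + 4·e^(−1.980) + 3·e^(−2.429) = 3.000 + 0.5523 + 0.2644 = 3.817.
⟨E⟩ = 79.93 meV, ⟨E²⟩ = 30150 meV².
C_V/k_B = (⟨E²⟩ − ⟨E⟩²)/(kT)² = (30150 − 6389)/30910 = 0.77.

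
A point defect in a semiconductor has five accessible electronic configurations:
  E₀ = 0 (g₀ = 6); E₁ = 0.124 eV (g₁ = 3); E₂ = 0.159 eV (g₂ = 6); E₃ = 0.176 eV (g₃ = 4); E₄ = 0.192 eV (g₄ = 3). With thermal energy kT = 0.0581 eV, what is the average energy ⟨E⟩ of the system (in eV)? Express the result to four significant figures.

0.02285 eV

Eᵢ/kT = 0, 2.13425, 2.73666, 3.02926, 3.30465.
Z = Σ gᵢe^(−Eᵢ/kT) = 6·e^(−0) + 3·e^(−2.13425) + 6·e^(−2.73666) + 4·e^(−3.02926) + 3·e^(−3.30465) = 6.00000 + 0.355000 + 0.388718 + 0.193406 + 0.110136 = 7.04726.
⟨E⟩ = Σ Eᵢ gᵢe^(−Eᵢ/kT) / Z = (0·6.00000 + 0.124·0.355000 + 0.159·0.388718 + 0.176·0.193406 + 0.192·0.110136) / 7.04726 = 0.02285 eV.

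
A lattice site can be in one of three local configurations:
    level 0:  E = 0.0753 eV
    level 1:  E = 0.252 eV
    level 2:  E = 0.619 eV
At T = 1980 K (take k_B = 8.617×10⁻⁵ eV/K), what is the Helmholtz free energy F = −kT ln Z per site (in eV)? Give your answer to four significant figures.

0.01834 eV

k_BT = 8.617×10⁻⁵ × 1980 K = 0.170617 eV.
Eᵢ/kT = 0.441339, 1.47699, 3.62801.
Z = Σ e^(−Eᵢ/kT) = e^(−0.441339) + e^(−1.47699) + e^(−3.62801) = 0.643175 + 0.228324 + 0.0265690 = 0.898068.
F = −kT ln Z = −0.170617 × ln(0.898068) = −0.170617 × -0.107509 = 0.01834 eV.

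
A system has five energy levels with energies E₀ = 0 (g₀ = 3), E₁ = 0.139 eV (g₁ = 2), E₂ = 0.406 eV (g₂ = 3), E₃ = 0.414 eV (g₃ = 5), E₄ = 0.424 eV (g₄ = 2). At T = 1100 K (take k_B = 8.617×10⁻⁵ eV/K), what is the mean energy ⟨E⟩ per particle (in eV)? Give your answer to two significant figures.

0.033 eV

k_BT = 8.617×10⁻⁵ × 1100 K = 0.09479 eV.
Eᵢ/kT = 0, 1.466, 4.283, 4.368, 4.473.
Z = Σ gᵢe^(−Eᵢ/kT) = 3·e^(−0) + 2·e^(−1.466) + 3·e^(−4.283) + 5·e^(−4.368) + 2·e^(−4.473) = 3.000 + 0.4617 + 0.04140 + 0.06338 + 0.02283 = 3.589.
⟨E⟩ = Σ Eᵢ gᵢe^(−Eᵢ/kT) / Z = (0·3.000 + 0.139·0.4617 + 0.406·0.04140 + 0.414·0.06338 + 0.424·0.02283) / 3.589 = 0.033 eV.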